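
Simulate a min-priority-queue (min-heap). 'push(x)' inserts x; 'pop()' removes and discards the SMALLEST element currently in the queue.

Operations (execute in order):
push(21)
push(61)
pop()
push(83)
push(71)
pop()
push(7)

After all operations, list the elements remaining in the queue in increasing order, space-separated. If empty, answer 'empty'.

push(21): heap contents = [21]
push(61): heap contents = [21, 61]
pop() → 21: heap contents = [61]
push(83): heap contents = [61, 83]
push(71): heap contents = [61, 71, 83]
pop() → 61: heap contents = [71, 83]
push(7): heap contents = [7, 71, 83]

Answer: 7 71 83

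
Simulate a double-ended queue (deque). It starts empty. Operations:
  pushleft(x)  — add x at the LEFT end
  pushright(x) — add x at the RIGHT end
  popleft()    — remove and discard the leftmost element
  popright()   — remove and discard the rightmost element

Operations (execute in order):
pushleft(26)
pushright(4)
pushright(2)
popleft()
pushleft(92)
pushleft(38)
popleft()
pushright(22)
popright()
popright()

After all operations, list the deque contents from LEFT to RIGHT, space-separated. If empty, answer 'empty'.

pushleft(26): [26]
pushright(4): [26, 4]
pushright(2): [26, 4, 2]
popleft(): [4, 2]
pushleft(92): [92, 4, 2]
pushleft(38): [38, 92, 4, 2]
popleft(): [92, 4, 2]
pushright(22): [92, 4, 2, 22]
popright(): [92, 4, 2]
popright(): [92, 4]

Answer: 92 4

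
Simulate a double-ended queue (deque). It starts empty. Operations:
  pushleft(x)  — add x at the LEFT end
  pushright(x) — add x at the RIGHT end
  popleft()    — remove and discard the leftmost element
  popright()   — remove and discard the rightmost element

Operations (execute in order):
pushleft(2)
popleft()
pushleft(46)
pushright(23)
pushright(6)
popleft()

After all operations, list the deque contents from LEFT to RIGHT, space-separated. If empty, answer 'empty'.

Answer: 23 6

Derivation:
pushleft(2): [2]
popleft(): []
pushleft(46): [46]
pushright(23): [46, 23]
pushright(6): [46, 23, 6]
popleft(): [23, 6]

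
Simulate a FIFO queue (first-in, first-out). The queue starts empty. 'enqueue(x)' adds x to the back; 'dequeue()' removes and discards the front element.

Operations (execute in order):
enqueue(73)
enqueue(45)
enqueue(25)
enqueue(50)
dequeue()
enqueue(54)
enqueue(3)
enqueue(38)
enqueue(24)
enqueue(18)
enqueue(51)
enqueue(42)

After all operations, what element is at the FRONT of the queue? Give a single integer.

Answer: 45

Derivation:
enqueue(73): queue = [73]
enqueue(45): queue = [73, 45]
enqueue(25): queue = [73, 45, 25]
enqueue(50): queue = [73, 45, 25, 50]
dequeue(): queue = [45, 25, 50]
enqueue(54): queue = [45, 25, 50, 54]
enqueue(3): queue = [45, 25, 50, 54, 3]
enqueue(38): queue = [45, 25, 50, 54, 3, 38]
enqueue(24): queue = [45, 25, 50, 54, 3, 38, 24]
enqueue(18): queue = [45, 25, 50, 54, 3, 38, 24, 18]
enqueue(51): queue = [45, 25, 50, 54, 3, 38, 24, 18, 51]
enqueue(42): queue = [45, 25, 50, 54, 3, 38, 24, 18, 51, 42]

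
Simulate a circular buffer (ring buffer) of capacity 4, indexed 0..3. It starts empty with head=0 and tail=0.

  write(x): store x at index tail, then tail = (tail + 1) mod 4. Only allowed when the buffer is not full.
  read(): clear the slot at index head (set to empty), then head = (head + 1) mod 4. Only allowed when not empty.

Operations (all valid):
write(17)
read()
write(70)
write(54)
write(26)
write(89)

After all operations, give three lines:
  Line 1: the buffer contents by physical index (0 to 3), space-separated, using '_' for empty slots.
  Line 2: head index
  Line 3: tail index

Answer: 89 70 54 26
1
1

Derivation:
write(17): buf=[17 _ _ _], head=0, tail=1, size=1
read(): buf=[_ _ _ _], head=1, tail=1, size=0
write(70): buf=[_ 70 _ _], head=1, tail=2, size=1
write(54): buf=[_ 70 54 _], head=1, tail=3, size=2
write(26): buf=[_ 70 54 26], head=1, tail=0, size=3
write(89): buf=[89 70 54 26], head=1, tail=1, size=4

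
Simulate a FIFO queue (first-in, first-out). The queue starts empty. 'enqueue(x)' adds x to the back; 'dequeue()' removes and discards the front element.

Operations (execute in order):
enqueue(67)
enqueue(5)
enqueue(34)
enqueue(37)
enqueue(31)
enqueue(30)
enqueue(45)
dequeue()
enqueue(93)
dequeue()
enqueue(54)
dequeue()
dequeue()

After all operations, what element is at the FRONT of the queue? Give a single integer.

Answer: 31

Derivation:
enqueue(67): queue = [67]
enqueue(5): queue = [67, 5]
enqueue(34): queue = [67, 5, 34]
enqueue(37): queue = [67, 5, 34, 37]
enqueue(31): queue = [67, 5, 34, 37, 31]
enqueue(30): queue = [67, 5, 34, 37, 31, 30]
enqueue(45): queue = [67, 5, 34, 37, 31, 30, 45]
dequeue(): queue = [5, 34, 37, 31, 30, 45]
enqueue(93): queue = [5, 34, 37, 31, 30, 45, 93]
dequeue(): queue = [34, 37, 31, 30, 45, 93]
enqueue(54): queue = [34, 37, 31, 30, 45, 93, 54]
dequeue(): queue = [37, 31, 30, 45, 93, 54]
dequeue(): queue = [31, 30, 45, 93, 54]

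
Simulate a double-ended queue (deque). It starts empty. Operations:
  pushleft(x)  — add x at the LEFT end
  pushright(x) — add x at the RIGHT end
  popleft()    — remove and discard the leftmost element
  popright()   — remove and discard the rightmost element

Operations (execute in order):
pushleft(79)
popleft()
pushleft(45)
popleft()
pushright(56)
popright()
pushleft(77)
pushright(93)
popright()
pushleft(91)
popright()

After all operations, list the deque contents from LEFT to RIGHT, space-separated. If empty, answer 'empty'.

Answer: 91

Derivation:
pushleft(79): [79]
popleft(): []
pushleft(45): [45]
popleft(): []
pushright(56): [56]
popright(): []
pushleft(77): [77]
pushright(93): [77, 93]
popright(): [77]
pushleft(91): [91, 77]
popright(): [91]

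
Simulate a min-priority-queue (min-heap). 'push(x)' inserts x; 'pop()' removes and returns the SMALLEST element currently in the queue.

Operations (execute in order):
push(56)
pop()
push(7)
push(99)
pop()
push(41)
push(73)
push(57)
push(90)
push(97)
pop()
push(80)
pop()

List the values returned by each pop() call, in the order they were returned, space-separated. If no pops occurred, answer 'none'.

Answer: 56 7 41 57

Derivation:
push(56): heap contents = [56]
pop() → 56: heap contents = []
push(7): heap contents = [7]
push(99): heap contents = [7, 99]
pop() → 7: heap contents = [99]
push(41): heap contents = [41, 99]
push(73): heap contents = [41, 73, 99]
push(57): heap contents = [41, 57, 73, 99]
push(90): heap contents = [41, 57, 73, 90, 99]
push(97): heap contents = [41, 57, 73, 90, 97, 99]
pop() → 41: heap contents = [57, 73, 90, 97, 99]
push(80): heap contents = [57, 73, 80, 90, 97, 99]
pop() → 57: heap contents = [73, 80, 90, 97, 99]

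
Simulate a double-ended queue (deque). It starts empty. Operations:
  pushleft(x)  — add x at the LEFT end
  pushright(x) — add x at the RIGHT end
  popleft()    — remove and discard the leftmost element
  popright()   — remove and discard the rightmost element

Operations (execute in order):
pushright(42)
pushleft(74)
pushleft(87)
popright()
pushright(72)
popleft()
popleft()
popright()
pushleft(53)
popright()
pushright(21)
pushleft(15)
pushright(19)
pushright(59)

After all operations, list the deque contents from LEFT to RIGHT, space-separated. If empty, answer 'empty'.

pushright(42): [42]
pushleft(74): [74, 42]
pushleft(87): [87, 74, 42]
popright(): [87, 74]
pushright(72): [87, 74, 72]
popleft(): [74, 72]
popleft(): [72]
popright(): []
pushleft(53): [53]
popright(): []
pushright(21): [21]
pushleft(15): [15, 21]
pushright(19): [15, 21, 19]
pushright(59): [15, 21, 19, 59]

Answer: 15 21 19 59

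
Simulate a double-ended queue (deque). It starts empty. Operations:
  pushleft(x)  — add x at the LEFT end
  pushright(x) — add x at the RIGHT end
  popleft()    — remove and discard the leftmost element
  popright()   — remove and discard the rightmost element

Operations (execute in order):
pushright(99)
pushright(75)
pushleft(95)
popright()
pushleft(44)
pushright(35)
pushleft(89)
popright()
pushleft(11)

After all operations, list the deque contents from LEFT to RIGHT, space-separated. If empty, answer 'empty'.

pushright(99): [99]
pushright(75): [99, 75]
pushleft(95): [95, 99, 75]
popright(): [95, 99]
pushleft(44): [44, 95, 99]
pushright(35): [44, 95, 99, 35]
pushleft(89): [89, 44, 95, 99, 35]
popright(): [89, 44, 95, 99]
pushleft(11): [11, 89, 44, 95, 99]

Answer: 11 89 44 95 99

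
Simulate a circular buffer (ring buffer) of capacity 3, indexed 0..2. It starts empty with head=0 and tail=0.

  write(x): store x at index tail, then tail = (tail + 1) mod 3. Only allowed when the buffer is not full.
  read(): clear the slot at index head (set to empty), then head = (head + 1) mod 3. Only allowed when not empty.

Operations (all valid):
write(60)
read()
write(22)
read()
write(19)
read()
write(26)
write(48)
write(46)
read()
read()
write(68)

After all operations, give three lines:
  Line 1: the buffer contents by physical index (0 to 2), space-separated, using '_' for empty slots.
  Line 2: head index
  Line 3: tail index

write(60): buf=[60 _ _], head=0, tail=1, size=1
read(): buf=[_ _ _], head=1, tail=1, size=0
write(22): buf=[_ 22 _], head=1, tail=2, size=1
read(): buf=[_ _ _], head=2, tail=2, size=0
write(19): buf=[_ _ 19], head=2, tail=0, size=1
read(): buf=[_ _ _], head=0, tail=0, size=0
write(26): buf=[26 _ _], head=0, tail=1, size=1
write(48): buf=[26 48 _], head=0, tail=2, size=2
write(46): buf=[26 48 46], head=0, tail=0, size=3
read(): buf=[_ 48 46], head=1, tail=0, size=2
read(): buf=[_ _ 46], head=2, tail=0, size=1
write(68): buf=[68 _ 46], head=2, tail=1, size=2

Answer: 68 _ 46
2
1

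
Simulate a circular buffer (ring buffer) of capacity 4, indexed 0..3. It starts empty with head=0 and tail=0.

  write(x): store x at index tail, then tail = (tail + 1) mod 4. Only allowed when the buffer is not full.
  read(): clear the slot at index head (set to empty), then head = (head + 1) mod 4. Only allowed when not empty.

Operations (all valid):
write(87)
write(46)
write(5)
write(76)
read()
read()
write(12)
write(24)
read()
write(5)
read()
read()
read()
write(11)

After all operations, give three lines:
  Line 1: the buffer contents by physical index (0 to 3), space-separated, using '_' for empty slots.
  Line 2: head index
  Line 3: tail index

Answer: _ _ 5 11
2
0

Derivation:
write(87): buf=[87 _ _ _], head=0, tail=1, size=1
write(46): buf=[87 46 _ _], head=0, tail=2, size=2
write(5): buf=[87 46 5 _], head=0, tail=3, size=3
write(76): buf=[87 46 5 76], head=0, tail=0, size=4
read(): buf=[_ 46 5 76], head=1, tail=0, size=3
read(): buf=[_ _ 5 76], head=2, tail=0, size=2
write(12): buf=[12 _ 5 76], head=2, tail=1, size=3
write(24): buf=[12 24 5 76], head=2, tail=2, size=4
read(): buf=[12 24 _ 76], head=3, tail=2, size=3
write(5): buf=[12 24 5 76], head=3, tail=3, size=4
read(): buf=[12 24 5 _], head=0, tail=3, size=3
read(): buf=[_ 24 5 _], head=1, tail=3, size=2
read(): buf=[_ _ 5 _], head=2, tail=3, size=1
write(11): buf=[_ _ 5 11], head=2, tail=0, size=2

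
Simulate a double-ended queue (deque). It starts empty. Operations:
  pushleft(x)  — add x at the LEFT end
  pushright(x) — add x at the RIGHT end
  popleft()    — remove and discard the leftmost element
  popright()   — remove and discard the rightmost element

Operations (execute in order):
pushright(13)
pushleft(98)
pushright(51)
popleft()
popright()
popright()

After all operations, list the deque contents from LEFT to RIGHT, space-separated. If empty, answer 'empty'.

pushright(13): [13]
pushleft(98): [98, 13]
pushright(51): [98, 13, 51]
popleft(): [13, 51]
popright(): [13]
popright(): []

Answer: empty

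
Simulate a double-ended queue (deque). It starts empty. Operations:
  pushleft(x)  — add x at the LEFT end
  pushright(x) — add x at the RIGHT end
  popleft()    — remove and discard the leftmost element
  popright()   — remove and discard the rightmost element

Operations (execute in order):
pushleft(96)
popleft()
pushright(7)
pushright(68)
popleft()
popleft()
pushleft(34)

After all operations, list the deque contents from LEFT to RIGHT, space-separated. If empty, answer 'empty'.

pushleft(96): [96]
popleft(): []
pushright(7): [7]
pushright(68): [7, 68]
popleft(): [68]
popleft(): []
pushleft(34): [34]

Answer: 34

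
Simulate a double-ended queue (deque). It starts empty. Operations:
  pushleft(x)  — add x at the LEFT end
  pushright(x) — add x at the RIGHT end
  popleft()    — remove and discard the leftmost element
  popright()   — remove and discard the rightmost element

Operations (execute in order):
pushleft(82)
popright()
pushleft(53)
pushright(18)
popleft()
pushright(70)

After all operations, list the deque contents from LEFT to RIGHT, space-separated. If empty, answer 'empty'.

pushleft(82): [82]
popright(): []
pushleft(53): [53]
pushright(18): [53, 18]
popleft(): [18]
pushright(70): [18, 70]

Answer: 18 70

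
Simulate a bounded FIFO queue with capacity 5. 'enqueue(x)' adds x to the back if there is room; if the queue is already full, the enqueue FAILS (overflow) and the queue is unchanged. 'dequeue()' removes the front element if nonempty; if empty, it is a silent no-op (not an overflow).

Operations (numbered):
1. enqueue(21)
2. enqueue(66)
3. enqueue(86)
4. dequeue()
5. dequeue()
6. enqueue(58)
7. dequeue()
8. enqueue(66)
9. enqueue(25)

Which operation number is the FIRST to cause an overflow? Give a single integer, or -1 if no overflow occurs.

Answer: -1

Derivation:
1. enqueue(21): size=1
2. enqueue(66): size=2
3. enqueue(86): size=3
4. dequeue(): size=2
5. dequeue(): size=1
6. enqueue(58): size=2
7. dequeue(): size=1
8. enqueue(66): size=2
9. enqueue(25): size=3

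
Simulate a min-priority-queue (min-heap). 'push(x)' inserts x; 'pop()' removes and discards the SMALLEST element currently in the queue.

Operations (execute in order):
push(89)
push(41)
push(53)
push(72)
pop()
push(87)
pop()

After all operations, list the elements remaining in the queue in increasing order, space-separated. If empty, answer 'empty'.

push(89): heap contents = [89]
push(41): heap contents = [41, 89]
push(53): heap contents = [41, 53, 89]
push(72): heap contents = [41, 53, 72, 89]
pop() → 41: heap contents = [53, 72, 89]
push(87): heap contents = [53, 72, 87, 89]
pop() → 53: heap contents = [72, 87, 89]

Answer: 72 87 89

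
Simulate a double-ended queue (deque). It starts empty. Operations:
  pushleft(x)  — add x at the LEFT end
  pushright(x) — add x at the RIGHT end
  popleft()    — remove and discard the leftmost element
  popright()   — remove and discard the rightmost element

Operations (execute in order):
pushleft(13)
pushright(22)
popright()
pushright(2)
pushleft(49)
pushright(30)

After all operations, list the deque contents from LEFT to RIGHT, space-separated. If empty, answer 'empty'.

pushleft(13): [13]
pushright(22): [13, 22]
popright(): [13]
pushright(2): [13, 2]
pushleft(49): [49, 13, 2]
pushright(30): [49, 13, 2, 30]

Answer: 49 13 2 30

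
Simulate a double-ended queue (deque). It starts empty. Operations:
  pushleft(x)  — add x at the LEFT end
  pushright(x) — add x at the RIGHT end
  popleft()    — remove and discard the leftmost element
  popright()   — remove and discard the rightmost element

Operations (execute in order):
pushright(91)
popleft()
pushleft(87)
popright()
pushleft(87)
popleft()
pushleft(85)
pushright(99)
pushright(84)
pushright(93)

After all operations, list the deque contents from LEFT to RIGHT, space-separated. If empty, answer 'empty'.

Answer: 85 99 84 93

Derivation:
pushright(91): [91]
popleft(): []
pushleft(87): [87]
popright(): []
pushleft(87): [87]
popleft(): []
pushleft(85): [85]
pushright(99): [85, 99]
pushright(84): [85, 99, 84]
pushright(93): [85, 99, 84, 93]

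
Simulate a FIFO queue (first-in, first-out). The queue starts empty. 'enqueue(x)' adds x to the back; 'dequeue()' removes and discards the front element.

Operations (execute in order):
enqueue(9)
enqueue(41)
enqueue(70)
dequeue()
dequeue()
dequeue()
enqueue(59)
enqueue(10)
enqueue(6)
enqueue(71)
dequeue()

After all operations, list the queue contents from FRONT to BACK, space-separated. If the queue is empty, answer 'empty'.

Answer: 10 6 71

Derivation:
enqueue(9): [9]
enqueue(41): [9, 41]
enqueue(70): [9, 41, 70]
dequeue(): [41, 70]
dequeue(): [70]
dequeue(): []
enqueue(59): [59]
enqueue(10): [59, 10]
enqueue(6): [59, 10, 6]
enqueue(71): [59, 10, 6, 71]
dequeue(): [10, 6, 71]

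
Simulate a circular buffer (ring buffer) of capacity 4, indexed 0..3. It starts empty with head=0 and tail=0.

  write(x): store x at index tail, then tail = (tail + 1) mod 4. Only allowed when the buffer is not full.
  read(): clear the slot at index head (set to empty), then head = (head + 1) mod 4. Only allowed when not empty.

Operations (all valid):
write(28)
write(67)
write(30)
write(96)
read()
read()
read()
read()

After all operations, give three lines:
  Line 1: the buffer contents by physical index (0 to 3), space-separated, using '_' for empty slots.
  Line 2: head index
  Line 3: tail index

write(28): buf=[28 _ _ _], head=0, tail=1, size=1
write(67): buf=[28 67 _ _], head=0, tail=2, size=2
write(30): buf=[28 67 30 _], head=0, tail=3, size=3
write(96): buf=[28 67 30 96], head=0, tail=0, size=4
read(): buf=[_ 67 30 96], head=1, tail=0, size=3
read(): buf=[_ _ 30 96], head=2, tail=0, size=2
read(): buf=[_ _ _ 96], head=3, tail=0, size=1
read(): buf=[_ _ _ _], head=0, tail=0, size=0

Answer: _ _ _ _
0
0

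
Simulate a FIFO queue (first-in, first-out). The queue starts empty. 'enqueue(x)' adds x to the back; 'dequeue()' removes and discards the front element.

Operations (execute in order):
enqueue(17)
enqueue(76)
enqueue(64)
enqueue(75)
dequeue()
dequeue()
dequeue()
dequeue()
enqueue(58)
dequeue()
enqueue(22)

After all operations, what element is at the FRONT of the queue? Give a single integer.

enqueue(17): queue = [17]
enqueue(76): queue = [17, 76]
enqueue(64): queue = [17, 76, 64]
enqueue(75): queue = [17, 76, 64, 75]
dequeue(): queue = [76, 64, 75]
dequeue(): queue = [64, 75]
dequeue(): queue = [75]
dequeue(): queue = []
enqueue(58): queue = [58]
dequeue(): queue = []
enqueue(22): queue = [22]

Answer: 22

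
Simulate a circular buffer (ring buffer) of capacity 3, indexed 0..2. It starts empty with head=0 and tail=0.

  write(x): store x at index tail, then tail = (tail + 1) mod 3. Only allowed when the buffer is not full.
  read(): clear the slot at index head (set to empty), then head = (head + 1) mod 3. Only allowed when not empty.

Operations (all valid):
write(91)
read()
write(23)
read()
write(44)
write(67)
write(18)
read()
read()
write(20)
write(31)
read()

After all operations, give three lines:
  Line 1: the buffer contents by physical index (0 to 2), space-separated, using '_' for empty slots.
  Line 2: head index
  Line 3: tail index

Answer: 31 _ 20
2
1

Derivation:
write(91): buf=[91 _ _], head=0, tail=1, size=1
read(): buf=[_ _ _], head=1, tail=1, size=0
write(23): buf=[_ 23 _], head=1, tail=2, size=1
read(): buf=[_ _ _], head=2, tail=2, size=0
write(44): buf=[_ _ 44], head=2, tail=0, size=1
write(67): buf=[67 _ 44], head=2, tail=1, size=2
write(18): buf=[67 18 44], head=2, tail=2, size=3
read(): buf=[67 18 _], head=0, tail=2, size=2
read(): buf=[_ 18 _], head=1, tail=2, size=1
write(20): buf=[_ 18 20], head=1, tail=0, size=2
write(31): buf=[31 18 20], head=1, tail=1, size=3
read(): buf=[31 _ 20], head=2, tail=1, size=2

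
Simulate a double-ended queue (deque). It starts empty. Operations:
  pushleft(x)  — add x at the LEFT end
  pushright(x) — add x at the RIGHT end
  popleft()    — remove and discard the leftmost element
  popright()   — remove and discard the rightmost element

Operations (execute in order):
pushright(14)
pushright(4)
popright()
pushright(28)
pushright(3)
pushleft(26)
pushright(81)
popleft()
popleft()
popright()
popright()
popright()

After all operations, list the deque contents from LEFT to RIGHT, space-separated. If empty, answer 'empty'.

pushright(14): [14]
pushright(4): [14, 4]
popright(): [14]
pushright(28): [14, 28]
pushright(3): [14, 28, 3]
pushleft(26): [26, 14, 28, 3]
pushright(81): [26, 14, 28, 3, 81]
popleft(): [14, 28, 3, 81]
popleft(): [28, 3, 81]
popright(): [28, 3]
popright(): [28]
popright(): []

Answer: empty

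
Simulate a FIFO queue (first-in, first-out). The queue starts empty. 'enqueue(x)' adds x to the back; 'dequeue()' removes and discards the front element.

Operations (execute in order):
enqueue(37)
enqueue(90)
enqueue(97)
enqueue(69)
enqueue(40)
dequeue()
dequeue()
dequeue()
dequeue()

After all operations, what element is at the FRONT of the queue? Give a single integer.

Answer: 40

Derivation:
enqueue(37): queue = [37]
enqueue(90): queue = [37, 90]
enqueue(97): queue = [37, 90, 97]
enqueue(69): queue = [37, 90, 97, 69]
enqueue(40): queue = [37, 90, 97, 69, 40]
dequeue(): queue = [90, 97, 69, 40]
dequeue(): queue = [97, 69, 40]
dequeue(): queue = [69, 40]
dequeue(): queue = [40]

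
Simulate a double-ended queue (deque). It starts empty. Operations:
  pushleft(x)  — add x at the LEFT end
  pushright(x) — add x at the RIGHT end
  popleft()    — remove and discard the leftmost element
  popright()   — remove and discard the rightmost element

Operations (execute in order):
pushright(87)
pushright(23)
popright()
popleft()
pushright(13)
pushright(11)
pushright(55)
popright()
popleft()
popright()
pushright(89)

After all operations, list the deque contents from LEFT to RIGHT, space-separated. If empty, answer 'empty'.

pushright(87): [87]
pushright(23): [87, 23]
popright(): [87]
popleft(): []
pushright(13): [13]
pushright(11): [13, 11]
pushright(55): [13, 11, 55]
popright(): [13, 11]
popleft(): [11]
popright(): []
pushright(89): [89]

Answer: 89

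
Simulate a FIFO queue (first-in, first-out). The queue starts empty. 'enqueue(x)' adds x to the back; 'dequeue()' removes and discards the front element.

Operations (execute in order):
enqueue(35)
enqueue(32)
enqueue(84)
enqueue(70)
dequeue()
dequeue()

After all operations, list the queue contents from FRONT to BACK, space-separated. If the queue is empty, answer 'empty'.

enqueue(35): [35]
enqueue(32): [35, 32]
enqueue(84): [35, 32, 84]
enqueue(70): [35, 32, 84, 70]
dequeue(): [32, 84, 70]
dequeue(): [84, 70]

Answer: 84 70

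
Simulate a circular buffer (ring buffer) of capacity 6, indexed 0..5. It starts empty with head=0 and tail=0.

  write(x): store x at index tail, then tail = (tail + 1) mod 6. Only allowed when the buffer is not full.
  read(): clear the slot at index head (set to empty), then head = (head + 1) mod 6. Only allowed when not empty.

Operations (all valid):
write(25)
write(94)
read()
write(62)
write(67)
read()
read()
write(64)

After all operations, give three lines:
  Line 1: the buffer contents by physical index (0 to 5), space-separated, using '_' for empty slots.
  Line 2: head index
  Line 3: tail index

write(25): buf=[25 _ _ _ _ _], head=0, tail=1, size=1
write(94): buf=[25 94 _ _ _ _], head=0, tail=2, size=2
read(): buf=[_ 94 _ _ _ _], head=1, tail=2, size=1
write(62): buf=[_ 94 62 _ _ _], head=1, tail=3, size=2
write(67): buf=[_ 94 62 67 _ _], head=1, tail=4, size=3
read(): buf=[_ _ 62 67 _ _], head=2, tail=4, size=2
read(): buf=[_ _ _ 67 _ _], head=3, tail=4, size=1
write(64): buf=[_ _ _ 67 64 _], head=3, tail=5, size=2

Answer: _ _ _ 67 64 _
3
5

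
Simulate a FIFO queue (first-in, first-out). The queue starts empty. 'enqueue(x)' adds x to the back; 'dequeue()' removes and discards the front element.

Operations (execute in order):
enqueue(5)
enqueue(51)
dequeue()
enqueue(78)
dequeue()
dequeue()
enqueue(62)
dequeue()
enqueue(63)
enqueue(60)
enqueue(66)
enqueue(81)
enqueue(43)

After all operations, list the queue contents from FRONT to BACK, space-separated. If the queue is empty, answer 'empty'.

Answer: 63 60 66 81 43

Derivation:
enqueue(5): [5]
enqueue(51): [5, 51]
dequeue(): [51]
enqueue(78): [51, 78]
dequeue(): [78]
dequeue(): []
enqueue(62): [62]
dequeue(): []
enqueue(63): [63]
enqueue(60): [63, 60]
enqueue(66): [63, 60, 66]
enqueue(81): [63, 60, 66, 81]
enqueue(43): [63, 60, 66, 81, 43]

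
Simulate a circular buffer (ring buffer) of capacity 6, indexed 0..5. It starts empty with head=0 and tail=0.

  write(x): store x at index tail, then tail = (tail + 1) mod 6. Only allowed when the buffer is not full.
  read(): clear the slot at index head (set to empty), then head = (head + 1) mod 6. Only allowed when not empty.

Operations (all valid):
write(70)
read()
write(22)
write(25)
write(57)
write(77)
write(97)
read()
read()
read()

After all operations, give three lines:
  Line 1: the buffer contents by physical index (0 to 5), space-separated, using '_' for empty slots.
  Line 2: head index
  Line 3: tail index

write(70): buf=[70 _ _ _ _ _], head=0, tail=1, size=1
read(): buf=[_ _ _ _ _ _], head=1, tail=1, size=0
write(22): buf=[_ 22 _ _ _ _], head=1, tail=2, size=1
write(25): buf=[_ 22 25 _ _ _], head=1, tail=3, size=2
write(57): buf=[_ 22 25 57 _ _], head=1, tail=4, size=3
write(77): buf=[_ 22 25 57 77 _], head=1, tail=5, size=4
write(97): buf=[_ 22 25 57 77 97], head=1, tail=0, size=5
read(): buf=[_ _ 25 57 77 97], head=2, tail=0, size=4
read(): buf=[_ _ _ 57 77 97], head=3, tail=0, size=3
read(): buf=[_ _ _ _ 77 97], head=4, tail=0, size=2

Answer: _ _ _ _ 77 97
4
0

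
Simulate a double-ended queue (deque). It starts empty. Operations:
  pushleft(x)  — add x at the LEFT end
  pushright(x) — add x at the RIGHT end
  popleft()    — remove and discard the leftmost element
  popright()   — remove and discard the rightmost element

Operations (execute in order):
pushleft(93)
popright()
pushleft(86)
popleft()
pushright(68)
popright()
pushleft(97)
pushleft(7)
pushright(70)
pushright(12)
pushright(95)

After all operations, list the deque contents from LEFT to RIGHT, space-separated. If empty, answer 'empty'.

Answer: 7 97 70 12 95

Derivation:
pushleft(93): [93]
popright(): []
pushleft(86): [86]
popleft(): []
pushright(68): [68]
popright(): []
pushleft(97): [97]
pushleft(7): [7, 97]
pushright(70): [7, 97, 70]
pushright(12): [7, 97, 70, 12]
pushright(95): [7, 97, 70, 12, 95]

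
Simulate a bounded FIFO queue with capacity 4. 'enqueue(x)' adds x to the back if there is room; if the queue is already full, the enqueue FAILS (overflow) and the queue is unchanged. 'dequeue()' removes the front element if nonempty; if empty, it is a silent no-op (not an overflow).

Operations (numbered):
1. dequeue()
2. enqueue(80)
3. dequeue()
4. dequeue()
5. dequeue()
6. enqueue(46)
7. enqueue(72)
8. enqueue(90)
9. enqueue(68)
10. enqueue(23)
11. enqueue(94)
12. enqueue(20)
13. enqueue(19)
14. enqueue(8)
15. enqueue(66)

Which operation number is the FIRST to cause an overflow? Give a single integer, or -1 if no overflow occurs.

1. dequeue(): empty, no-op, size=0
2. enqueue(80): size=1
3. dequeue(): size=0
4. dequeue(): empty, no-op, size=0
5. dequeue(): empty, no-op, size=0
6. enqueue(46): size=1
7. enqueue(72): size=2
8. enqueue(90): size=3
9. enqueue(68): size=4
10. enqueue(23): size=4=cap → OVERFLOW (fail)
11. enqueue(94): size=4=cap → OVERFLOW (fail)
12. enqueue(20): size=4=cap → OVERFLOW (fail)
13. enqueue(19): size=4=cap → OVERFLOW (fail)
14. enqueue(8): size=4=cap → OVERFLOW (fail)
15. enqueue(66): size=4=cap → OVERFLOW (fail)

Answer: 10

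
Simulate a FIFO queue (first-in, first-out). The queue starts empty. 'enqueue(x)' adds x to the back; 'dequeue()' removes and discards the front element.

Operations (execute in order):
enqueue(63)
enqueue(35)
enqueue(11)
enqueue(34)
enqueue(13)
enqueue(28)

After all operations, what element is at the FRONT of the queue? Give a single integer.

Answer: 63

Derivation:
enqueue(63): queue = [63]
enqueue(35): queue = [63, 35]
enqueue(11): queue = [63, 35, 11]
enqueue(34): queue = [63, 35, 11, 34]
enqueue(13): queue = [63, 35, 11, 34, 13]
enqueue(28): queue = [63, 35, 11, 34, 13, 28]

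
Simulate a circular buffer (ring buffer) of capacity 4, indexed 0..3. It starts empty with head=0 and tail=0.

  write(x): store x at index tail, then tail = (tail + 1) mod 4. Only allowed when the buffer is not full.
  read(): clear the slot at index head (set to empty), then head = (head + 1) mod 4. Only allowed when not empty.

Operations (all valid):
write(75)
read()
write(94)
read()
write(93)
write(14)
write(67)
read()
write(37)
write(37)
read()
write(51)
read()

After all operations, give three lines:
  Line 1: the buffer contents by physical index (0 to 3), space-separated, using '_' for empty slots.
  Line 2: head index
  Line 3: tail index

write(75): buf=[75 _ _ _], head=0, tail=1, size=1
read(): buf=[_ _ _ _], head=1, tail=1, size=0
write(94): buf=[_ 94 _ _], head=1, tail=2, size=1
read(): buf=[_ _ _ _], head=2, tail=2, size=0
write(93): buf=[_ _ 93 _], head=2, tail=3, size=1
write(14): buf=[_ _ 93 14], head=2, tail=0, size=2
write(67): buf=[67 _ 93 14], head=2, tail=1, size=3
read(): buf=[67 _ _ 14], head=3, tail=1, size=2
write(37): buf=[67 37 _ 14], head=3, tail=2, size=3
write(37): buf=[67 37 37 14], head=3, tail=3, size=4
read(): buf=[67 37 37 _], head=0, tail=3, size=3
write(51): buf=[67 37 37 51], head=0, tail=0, size=4
read(): buf=[_ 37 37 51], head=1, tail=0, size=3

Answer: _ 37 37 51
1
0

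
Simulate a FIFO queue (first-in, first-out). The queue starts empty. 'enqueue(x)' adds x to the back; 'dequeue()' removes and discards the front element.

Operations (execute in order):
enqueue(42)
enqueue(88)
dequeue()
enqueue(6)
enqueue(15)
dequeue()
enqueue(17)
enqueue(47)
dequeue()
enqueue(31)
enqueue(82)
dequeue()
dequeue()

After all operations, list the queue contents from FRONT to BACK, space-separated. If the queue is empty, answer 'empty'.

Answer: 47 31 82

Derivation:
enqueue(42): [42]
enqueue(88): [42, 88]
dequeue(): [88]
enqueue(6): [88, 6]
enqueue(15): [88, 6, 15]
dequeue(): [6, 15]
enqueue(17): [6, 15, 17]
enqueue(47): [6, 15, 17, 47]
dequeue(): [15, 17, 47]
enqueue(31): [15, 17, 47, 31]
enqueue(82): [15, 17, 47, 31, 82]
dequeue(): [17, 47, 31, 82]
dequeue(): [47, 31, 82]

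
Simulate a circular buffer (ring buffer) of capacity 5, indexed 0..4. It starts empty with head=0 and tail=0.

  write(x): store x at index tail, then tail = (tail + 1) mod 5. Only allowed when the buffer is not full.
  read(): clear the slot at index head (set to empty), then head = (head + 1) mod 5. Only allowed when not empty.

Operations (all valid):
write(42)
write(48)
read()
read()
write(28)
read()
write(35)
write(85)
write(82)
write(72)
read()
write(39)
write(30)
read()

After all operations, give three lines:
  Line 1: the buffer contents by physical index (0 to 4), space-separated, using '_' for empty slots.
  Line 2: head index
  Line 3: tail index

Answer: 82 72 39 30 _
0
4

Derivation:
write(42): buf=[42 _ _ _ _], head=0, tail=1, size=1
write(48): buf=[42 48 _ _ _], head=0, tail=2, size=2
read(): buf=[_ 48 _ _ _], head=1, tail=2, size=1
read(): buf=[_ _ _ _ _], head=2, tail=2, size=0
write(28): buf=[_ _ 28 _ _], head=2, tail=3, size=1
read(): buf=[_ _ _ _ _], head=3, tail=3, size=0
write(35): buf=[_ _ _ 35 _], head=3, tail=4, size=1
write(85): buf=[_ _ _ 35 85], head=3, tail=0, size=2
write(82): buf=[82 _ _ 35 85], head=3, tail=1, size=3
write(72): buf=[82 72 _ 35 85], head=3, tail=2, size=4
read(): buf=[82 72 _ _ 85], head=4, tail=2, size=3
write(39): buf=[82 72 39 _ 85], head=4, tail=3, size=4
write(30): buf=[82 72 39 30 85], head=4, tail=4, size=5
read(): buf=[82 72 39 30 _], head=0, tail=4, size=4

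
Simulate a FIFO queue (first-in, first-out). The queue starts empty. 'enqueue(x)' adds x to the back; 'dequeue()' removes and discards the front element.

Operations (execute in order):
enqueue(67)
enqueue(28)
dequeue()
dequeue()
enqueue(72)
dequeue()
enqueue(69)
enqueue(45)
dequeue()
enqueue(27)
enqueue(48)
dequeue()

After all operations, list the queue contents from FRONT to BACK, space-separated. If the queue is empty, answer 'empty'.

enqueue(67): [67]
enqueue(28): [67, 28]
dequeue(): [28]
dequeue(): []
enqueue(72): [72]
dequeue(): []
enqueue(69): [69]
enqueue(45): [69, 45]
dequeue(): [45]
enqueue(27): [45, 27]
enqueue(48): [45, 27, 48]
dequeue(): [27, 48]

Answer: 27 48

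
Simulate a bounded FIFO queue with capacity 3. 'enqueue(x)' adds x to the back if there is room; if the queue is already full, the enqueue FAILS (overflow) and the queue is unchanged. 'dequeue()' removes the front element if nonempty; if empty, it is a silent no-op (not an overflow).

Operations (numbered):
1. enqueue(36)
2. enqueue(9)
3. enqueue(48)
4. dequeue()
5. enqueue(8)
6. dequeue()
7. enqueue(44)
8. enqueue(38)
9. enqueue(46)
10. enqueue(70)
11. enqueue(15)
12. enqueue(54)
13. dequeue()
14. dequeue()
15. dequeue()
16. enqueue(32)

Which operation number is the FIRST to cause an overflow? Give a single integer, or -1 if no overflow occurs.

Answer: 8

Derivation:
1. enqueue(36): size=1
2. enqueue(9): size=2
3. enqueue(48): size=3
4. dequeue(): size=2
5. enqueue(8): size=3
6. dequeue(): size=2
7. enqueue(44): size=3
8. enqueue(38): size=3=cap → OVERFLOW (fail)
9. enqueue(46): size=3=cap → OVERFLOW (fail)
10. enqueue(70): size=3=cap → OVERFLOW (fail)
11. enqueue(15): size=3=cap → OVERFLOW (fail)
12. enqueue(54): size=3=cap → OVERFLOW (fail)
13. dequeue(): size=2
14. dequeue(): size=1
15. dequeue(): size=0
16. enqueue(32): size=1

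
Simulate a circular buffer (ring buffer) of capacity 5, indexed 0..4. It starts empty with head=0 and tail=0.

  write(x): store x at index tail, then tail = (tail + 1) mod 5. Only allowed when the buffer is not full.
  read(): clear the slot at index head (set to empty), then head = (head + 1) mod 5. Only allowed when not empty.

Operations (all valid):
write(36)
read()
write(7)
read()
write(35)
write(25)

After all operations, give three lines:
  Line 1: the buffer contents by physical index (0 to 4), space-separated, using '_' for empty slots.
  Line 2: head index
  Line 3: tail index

Answer: _ _ 35 25 _
2
4

Derivation:
write(36): buf=[36 _ _ _ _], head=0, tail=1, size=1
read(): buf=[_ _ _ _ _], head=1, tail=1, size=0
write(7): buf=[_ 7 _ _ _], head=1, tail=2, size=1
read(): buf=[_ _ _ _ _], head=2, tail=2, size=0
write(35): buf=[_ _ 35 _ _], head=2, tail=3, size=1
write(25): buf=[_ _ 35 25 _], head=2, tail=4, size=2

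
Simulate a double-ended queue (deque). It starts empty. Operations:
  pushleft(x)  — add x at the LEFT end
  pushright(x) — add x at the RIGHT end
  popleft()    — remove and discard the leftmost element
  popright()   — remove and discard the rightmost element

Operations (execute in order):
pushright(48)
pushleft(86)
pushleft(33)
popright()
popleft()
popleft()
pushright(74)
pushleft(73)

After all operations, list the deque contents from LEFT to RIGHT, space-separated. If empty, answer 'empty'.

Answer: 73 74

Derivation:
pushright(48): [48]
pushleft(86): [86, 48]
pushleft(33): [33, 86, 48]
popright(): [33, 86]
popleft(): [86]
popleft(): []
pushright(74): [74]
pushleft(73): [73, 74]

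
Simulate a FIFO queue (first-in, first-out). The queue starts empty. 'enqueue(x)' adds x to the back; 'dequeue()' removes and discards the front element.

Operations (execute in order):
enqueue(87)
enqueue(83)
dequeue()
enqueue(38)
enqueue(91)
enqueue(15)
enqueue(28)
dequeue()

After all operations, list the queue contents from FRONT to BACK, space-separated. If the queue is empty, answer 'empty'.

Answer: 38 91 15 28

Derivation:
enqueue(87): [87]
enqueue(83): [87, 83]
dequeue(): [83]
enqueue(38): [83, 38]
enqueue(91): [83, 38, 91]
enqueue(15): [83, 38, 91, 15]
enqueue(28): [83, 38, 91, 15, 28]
dequeue(): [38, 91, 15, 28]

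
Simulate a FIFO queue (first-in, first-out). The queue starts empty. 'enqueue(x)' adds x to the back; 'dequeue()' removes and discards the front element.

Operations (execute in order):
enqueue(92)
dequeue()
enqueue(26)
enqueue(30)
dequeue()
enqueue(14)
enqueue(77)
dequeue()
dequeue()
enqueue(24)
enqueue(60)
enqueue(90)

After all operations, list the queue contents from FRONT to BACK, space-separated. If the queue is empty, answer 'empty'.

enqueue(92): [92]
dequeue(): []
enqueue(26): [26]
enqueue(30): [26, 30]
dequeue(): [30]
enqueue(14): [30, 14]
enqueue(77): [30, 14, 77]
dequeue(): [14, 77]
dequeue(): [77]
enqueue(24): [77, 24]
enqueue(60): [77, 24, 60]
enqueue(90): [77, 24, 60, 90]

Answer: 77 24 60 90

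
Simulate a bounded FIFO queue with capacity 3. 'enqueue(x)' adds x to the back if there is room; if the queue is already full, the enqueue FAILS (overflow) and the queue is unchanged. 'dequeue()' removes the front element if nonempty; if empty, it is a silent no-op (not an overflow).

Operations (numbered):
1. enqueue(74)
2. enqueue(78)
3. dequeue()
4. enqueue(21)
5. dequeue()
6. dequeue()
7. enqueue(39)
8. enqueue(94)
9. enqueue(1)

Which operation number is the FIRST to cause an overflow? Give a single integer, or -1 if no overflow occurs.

Answer: -1

Derivation:
1. enqueue(74): size=1
2. enqueue(78): size=2
3. dequeue(): size=1
4. enqueue(21): size=2
5. dequeue(): size=1
6. dequeue(): size=0
7. enqueue(39): size=1
8. enqueue(94): size=2
9. enqueue(1): size=3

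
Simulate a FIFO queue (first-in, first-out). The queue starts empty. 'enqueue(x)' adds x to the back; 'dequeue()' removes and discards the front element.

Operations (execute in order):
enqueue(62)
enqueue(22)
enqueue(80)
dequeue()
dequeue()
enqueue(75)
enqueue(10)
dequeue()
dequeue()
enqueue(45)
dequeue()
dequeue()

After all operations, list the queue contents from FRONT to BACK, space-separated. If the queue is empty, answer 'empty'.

enqueue(62): [62]
enqueue(22): [62, 22]
enqueue(80): [62, 22, 80]
dequeue(): [22, 80]
dequeue(): [80]
enqueue(75): [80, 75]
enqueue(10): [80, 75, 10]
dequeue(): [75, 10]
dequeue(): [10]
enqueue(45): [10, 45]
dequeue(): [45]
dequeue(): []

Answer: empty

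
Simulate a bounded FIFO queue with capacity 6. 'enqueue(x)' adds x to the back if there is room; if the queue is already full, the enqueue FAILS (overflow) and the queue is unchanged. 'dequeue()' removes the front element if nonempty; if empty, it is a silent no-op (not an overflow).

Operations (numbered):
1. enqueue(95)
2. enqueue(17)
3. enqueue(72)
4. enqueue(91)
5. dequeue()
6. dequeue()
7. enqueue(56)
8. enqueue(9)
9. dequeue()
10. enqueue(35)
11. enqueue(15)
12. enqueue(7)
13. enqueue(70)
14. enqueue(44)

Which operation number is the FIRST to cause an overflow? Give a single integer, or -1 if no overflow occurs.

Answer: 13

Derivation:
1. enqueue(95): size=1
2. enqueue(17): size=2
3. enqueue(72): size=3
4. enqueue(91): size=4
5. dequeue(): size=3
6. dequeue(): size=2
7. enqueue(56): size=3
8. enqueue(9): size=4
9. dequeue(): size=3
10. enqueue(35): size=4
11. enqueue(15): size=5
12. enqueue(7): size=6
13. enqueue(70): size=6=cap → OVERFLOW (fail)
14. enqueue(44): size=6=cap → OVERFLOW (fail)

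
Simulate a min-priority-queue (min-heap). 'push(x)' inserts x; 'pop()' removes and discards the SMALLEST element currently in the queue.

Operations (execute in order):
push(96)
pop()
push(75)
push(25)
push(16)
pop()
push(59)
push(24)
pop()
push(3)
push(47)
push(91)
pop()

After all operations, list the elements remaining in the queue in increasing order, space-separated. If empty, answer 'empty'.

Answer: 25 47 59 75 91

Derivation:
push(96): heap contents = [96]
pop() → 96: heap contents = []
push(75): heap contents = [75]
push(25): heap contents = [25, 75]
push(16): heap contents = [16, 25, 75]
pop() → 16: heap contents = [25, 75]
push(59): heap contents = [25, 59, 75]
push(24): heap contents = [24, 25, 59, 75]
pop() → 24: heap contents = [25, 59, 75]
push(3): heap contents = [3, 25, 59, 75]
push(47): heap contents = [3, 25, 47, 59, 75]
push(91): heap contents = [3, 25, 47, 59, 75, 91]
pop() → 3: heap contents = [25, 47, 59, 75, 91]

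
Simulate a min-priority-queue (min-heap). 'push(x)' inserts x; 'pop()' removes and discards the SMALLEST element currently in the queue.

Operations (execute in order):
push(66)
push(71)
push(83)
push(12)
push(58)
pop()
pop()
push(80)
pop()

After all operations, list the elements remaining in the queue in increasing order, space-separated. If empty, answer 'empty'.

Answer: 71 80 83

Derivation:
push(66): heap contents = [66]
push(71): heap contents = [66, 71]
push(83): heap contents = [66, 71, 83]
push(12): heap contents = [12, 66, 71, 83]
push(58): heap contents = [12, 58, 66, 71, 83]
pop() → 12: heap contents = [58, 66, 71, 83]
pop() → 58: heap contents = [66, 71, 83]
push(80): heap contents = [66, 71, 80, 83]
pop() → 66: heap contents = [71, 80, 83]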